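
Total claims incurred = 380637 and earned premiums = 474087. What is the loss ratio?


Loss ratio = claims / premiums
= 380637 / 474087
= 0.8029


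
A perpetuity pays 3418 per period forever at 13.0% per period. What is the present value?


PV = PMT / i
= 3418 / 0.13
= 26292.3077


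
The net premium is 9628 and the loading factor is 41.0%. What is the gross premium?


Gross = net * (1 + loading)
= 9628 * (1 + 0.41)
= 9628 * 1.41
= 13575.48


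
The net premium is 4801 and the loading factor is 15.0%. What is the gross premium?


Gross = net * (1 + loading)
= 4801 * (1 + 0.15)
= 4801 * 1.15
= 5521.15


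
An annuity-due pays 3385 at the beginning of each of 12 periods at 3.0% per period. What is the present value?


PV_due = PMT * (1-(1+i)^(-n))/i * (1+i)
PV_immediate = 33694.3035
PV_due = 33694.3035 * 1.03
= 34705.1326


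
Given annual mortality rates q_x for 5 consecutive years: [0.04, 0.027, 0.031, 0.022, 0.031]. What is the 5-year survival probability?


p_k = 1 - q_k for each year
Survival = product of (1 - q_k)
= 0.96 * 0.973 * 0.969 * 0.978 * 0.969
= 0.8578


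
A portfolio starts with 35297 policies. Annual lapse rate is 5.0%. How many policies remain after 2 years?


remaining = initial * (1 - lapse)^years
= 35297 * (1 - 0.05)^2
= 35297 * 0.9025
= 31855.5425


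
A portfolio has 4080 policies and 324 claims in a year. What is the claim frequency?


frequency = claims / policies
= 324 / 4080
= 0.0794


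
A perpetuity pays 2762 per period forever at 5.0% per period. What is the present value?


PV = PMT / i
= 2762 / 0.05
= 55240.0


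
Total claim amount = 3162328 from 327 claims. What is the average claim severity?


severity = total / number
= 3162328 / 327
= 9670.7278


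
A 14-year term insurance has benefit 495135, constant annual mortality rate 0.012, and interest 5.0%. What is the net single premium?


NSP = benefit * sum_{k=0}^{n-1} k_p_x * q * v^(k+1)
With constant q=0.012, v=0.952381
Sum = 0.110995
NSP = 495135 * 0.110995
= 54957.3496


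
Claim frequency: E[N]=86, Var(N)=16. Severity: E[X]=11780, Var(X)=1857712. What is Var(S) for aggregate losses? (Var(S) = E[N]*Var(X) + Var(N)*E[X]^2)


Var(S) = E[N]*Var(X) + Var(N)*E[X]^2
= 86*1857712 + 16*11780^2
= 159763232 + 2220294400
= 2.3801e+09


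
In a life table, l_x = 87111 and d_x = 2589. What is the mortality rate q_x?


q_x = d_x / l_x
= 2589 / 87111
= 0.0297


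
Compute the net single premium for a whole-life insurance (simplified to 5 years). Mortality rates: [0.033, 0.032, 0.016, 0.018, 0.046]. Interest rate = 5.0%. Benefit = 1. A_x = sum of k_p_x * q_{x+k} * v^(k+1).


v = 0.952381
Year 0: k_p_x=1.0, q=0.033, term=0.031429
Year 1: k_p_x=0.967, q=0.032, term=0.028067
Year 2: k_p_x=0.936056, q=0.016, term=0.012938
Year 3: k_p_x=0.921079, q=0.018, term=0.01364
Year 4: k_p_x=0.9045, q=0.046, term=0.0326
A_x = 0.1187


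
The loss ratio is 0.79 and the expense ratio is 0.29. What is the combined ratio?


Combined ratio = loss ratio + expense ratio
= 0.79 + 0.29
= 1.08


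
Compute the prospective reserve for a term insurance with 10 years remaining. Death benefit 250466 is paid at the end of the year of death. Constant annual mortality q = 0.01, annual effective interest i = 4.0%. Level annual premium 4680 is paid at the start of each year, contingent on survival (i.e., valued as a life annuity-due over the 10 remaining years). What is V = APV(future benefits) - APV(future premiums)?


v = 1/(1+i) = 0.961538
APV(future benefits) per unit = sum_{k=0}^{9} k_p_x * q * v^(k+1) = 0.077806
APV(future benefits) = 250466 * 0.077806 = 19487.8515
Life annuity-due factor ä_{x:10} = sum_{k=0}^{9} k_p_x * v^k = 8.091863
APV(future premiums) = 4680 * 8.091863 = 37869.9189
V = 19487.8515 - 37869.9189
= -18382.0673


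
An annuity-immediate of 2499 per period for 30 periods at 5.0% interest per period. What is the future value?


FV = PMT * ((1+i)^n - 1) / i
= 2499 * ((1.05)^30 - 1) / 0.05
= 2499 * (4.321942 - 1) / 0.05
= 166030.6799


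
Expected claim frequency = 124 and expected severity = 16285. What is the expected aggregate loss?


E[S] = E[N] * E[X]
= 124 * 16285
= 2.0193e+06


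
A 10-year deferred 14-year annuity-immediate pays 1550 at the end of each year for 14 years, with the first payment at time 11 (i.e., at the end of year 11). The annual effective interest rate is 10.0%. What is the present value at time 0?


PV at time 10 of the 14-year annuity-immediate:
a_n = 1550 * (1-(1+0.1)^(-14))/0.1 = 11418.3656
Discount back 10 years to time 0:
PV = 11418.3656 * (1+0.1)^(-10)
= 11418.3656 * 0.385543
= 4402.2742


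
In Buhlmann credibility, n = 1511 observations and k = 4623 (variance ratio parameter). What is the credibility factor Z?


Z = n / (n + k)
= 1511 / (1511 + 4623)
= 1511 / 6134
= 0.2463


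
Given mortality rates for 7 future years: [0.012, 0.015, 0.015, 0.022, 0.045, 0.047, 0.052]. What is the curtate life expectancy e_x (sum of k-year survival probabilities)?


e_x = sum_{k=1}^{n} k_p_x
k_p_x values:
  1_p_x = 0.988
  2_p_x = 0.97318
  3_p_x = 0.958582
  4_p_x = 0.937493
  5_p_x = 0.895306
  6_p_x = 0.853227
  7_p_x = 0.808859
e_x = 6.4146


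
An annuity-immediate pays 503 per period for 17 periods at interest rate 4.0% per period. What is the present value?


PV = PMT * (1 - (1+i)^(-n)) / i
= 503 * (1 - (1+0.04)^(-17)) / 0.04
= 503 * (1 - 0.513373) / 0.04
= 503 * 12.165669
= 6119.3314


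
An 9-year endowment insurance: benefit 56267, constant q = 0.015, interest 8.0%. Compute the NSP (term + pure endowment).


Term component = 5005.1389
Pure endowment = 9_p_x * v^9 * benefit = 0.872823 * 0.500249 * 56267 = 24567.7868
NSP = 29572.9258


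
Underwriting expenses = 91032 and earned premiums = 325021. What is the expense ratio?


Expense ratio = expenses / premiums
= 91032 / 325021
= 0.2801


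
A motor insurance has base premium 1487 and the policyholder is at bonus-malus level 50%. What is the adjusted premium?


adjusted = base * BM_level / 100
= 1487 * 50 / 100
= 1487 * 0.5
= 743.5


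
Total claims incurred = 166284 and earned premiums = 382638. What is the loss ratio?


Loss ratio = claims / premiums
= 166284 / 382638
= 0.4346


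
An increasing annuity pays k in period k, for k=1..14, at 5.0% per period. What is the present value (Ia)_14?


(Ia)_n = sum_{k=1}^{n} k * v^k, v = 1/(1+i)
v = 0.952381
Sum computed term by term:
(Ia)_14 = 66.4524


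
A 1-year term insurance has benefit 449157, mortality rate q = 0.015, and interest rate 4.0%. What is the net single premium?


NSP = benefit * q * v
v = 1/(1+i) = 0.961538
NSP = 449157 * 0.015 * 0.961538
= 6478.226


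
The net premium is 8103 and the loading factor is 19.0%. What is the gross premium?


Gross = net * (1 + loading)
= 8103 * (1 + 0.19)
= 8103 * 1.19
= 9642.57


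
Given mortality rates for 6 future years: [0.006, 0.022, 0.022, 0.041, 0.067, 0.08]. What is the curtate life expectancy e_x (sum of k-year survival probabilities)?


e_x = sum_{k=1}^{n} k_p_x
k_p_x values:
  1_p_x = 0.994
  2_p_x = 0.972132
  3_p_x = 0.950745
  4_p_x = 0.911765
  5_p_x = 0.850676
  6_p_x = 0.782622
e_x = 5.4619


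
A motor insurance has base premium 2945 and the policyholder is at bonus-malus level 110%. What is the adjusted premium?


adjusted = base * BM_level / 100
= 2945 * 110 / 100
= 2945 * 1.1
= 3239.5


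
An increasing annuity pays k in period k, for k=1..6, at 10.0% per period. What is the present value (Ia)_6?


(Ia)_n = sum_{k=1}^{n} k * v^k, v = 1/(1+i)
v = 0.909091
Sum computed term by term:
(Ia)_6 = 14.0394


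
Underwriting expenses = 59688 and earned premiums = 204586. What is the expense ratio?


Expense ratio = expenses / premiums
= 59688 / 204586
= 0.2918


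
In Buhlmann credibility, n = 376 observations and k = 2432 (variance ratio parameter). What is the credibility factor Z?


Z = n / (n + k)
= 376 / (376 + 2432)
= 376 / 2808
= 0.1339


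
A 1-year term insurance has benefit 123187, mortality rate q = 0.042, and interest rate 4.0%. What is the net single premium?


NSP = benefit * q * v
v = 1/(1+i) = 0.961538
NSP = 123187 * 0.042 * 0.961538
= 4974.8596


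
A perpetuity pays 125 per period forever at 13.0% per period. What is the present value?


PV = PMT / i
= 125 / 0.13
= 961.5385


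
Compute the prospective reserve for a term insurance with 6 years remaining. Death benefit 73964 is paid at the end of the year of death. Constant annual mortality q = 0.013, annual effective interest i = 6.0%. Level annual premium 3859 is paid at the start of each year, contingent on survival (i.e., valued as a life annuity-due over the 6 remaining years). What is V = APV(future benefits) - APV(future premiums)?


v = 1/(1+i) = 0.943396
APV(future benefits) per unit = sum_{k=0}^{5} k_p_x * q * v^(k+1) = 0.062021
APV(future benefits) = 73964 * 0.062021 = 4587.2977
Life annuity-due factor ä_{x:6} = sum_{k=0}^{5} k_p_x * v^k = 5.057071
APV(future premiums) = 3859 * 5.057071 = 19515.2369
V = 4587.2977 - 19515.2369
= -14927.9392


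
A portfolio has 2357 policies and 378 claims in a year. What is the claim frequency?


frequency = claims / policies
= 378 / 2357
= 0.1604


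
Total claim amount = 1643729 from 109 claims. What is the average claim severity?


severity = total / number
= 1643729 / 109
= 15080.0826


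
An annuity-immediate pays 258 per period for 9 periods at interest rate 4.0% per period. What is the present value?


PV = PMT * (1 - (1+i)^(-n)) / i
= 258 * (1 - (1+0.04)^(-9)) / 0.04
= 258 * (1 - 0.702587) / 0.04
= 258 * 7.435332
= 1918.3156


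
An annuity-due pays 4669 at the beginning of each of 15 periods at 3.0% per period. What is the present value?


PV_due = PMT * (1-(1+i)^(-n))/i * (1+i)
PV_immediate = 55738.2189
PV_due = 55738.2189 * 1.03
= 57410.3655


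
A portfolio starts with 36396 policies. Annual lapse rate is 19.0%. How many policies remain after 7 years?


remaining = initial * (1 - lapse)^years
= 36396 * (1 - 0.19)^7
= 36396 * 0.228768
= 8326.2374


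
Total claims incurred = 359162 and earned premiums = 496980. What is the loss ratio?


Loss ratio = claims / premiums
= 359162 / 496980
= 0.7227


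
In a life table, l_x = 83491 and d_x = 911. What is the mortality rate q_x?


q_x = d_x / l_x
= 911 / 83491
= 0.0109


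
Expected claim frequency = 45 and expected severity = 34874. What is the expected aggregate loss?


E[S] = E[N] * E[X]
= 45 * 34874
= 1.5693e+06


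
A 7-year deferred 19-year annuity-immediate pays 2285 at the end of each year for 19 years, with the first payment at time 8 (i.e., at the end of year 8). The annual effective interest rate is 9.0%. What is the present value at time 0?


PV at time 7 of the 19-year annuity-immediate:
a_n = 2285 * (1-(1+0.09)^(-19))/0.09 = 20451.0123
Discount back 7 years to time 0:
PV = 20451.0123 * (1+0.09)^(-7)
= 20451.0123 * 0.547034
= 11187.4041


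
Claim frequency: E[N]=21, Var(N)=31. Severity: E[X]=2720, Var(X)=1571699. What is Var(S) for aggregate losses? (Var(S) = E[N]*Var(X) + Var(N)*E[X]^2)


Var(S) = E[N]*Var(X) + Var(N)*E[X]^2
= 21*1571699 + 31*2720^2
= 33005679 + 229350400
= 2.6236e+08


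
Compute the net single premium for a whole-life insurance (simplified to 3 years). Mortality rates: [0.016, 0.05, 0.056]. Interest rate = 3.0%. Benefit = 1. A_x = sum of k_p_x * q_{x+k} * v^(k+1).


v = 0.970874
Year 0: k_p_x=1.0, q=0.016, term=0.015534
Year 1: k_p_x=0.984, q=0.05, term=0.046376
Year 2: k_p_x=0.9348, q=0.056, term=0.047907
A_x = 0.1098


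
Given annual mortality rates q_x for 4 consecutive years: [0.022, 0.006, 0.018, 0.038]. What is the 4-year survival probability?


p_k = 1 - q_k for each year
Survival = product of (1 - q_k)
= 0.978 * 0.994 * 0.982 * 0.962
= 0.9184


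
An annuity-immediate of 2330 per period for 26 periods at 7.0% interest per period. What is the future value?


FV = PMT * ((1+i)^n - 1) / i
= 2330 * ((1.07)^26 - 1) / 0.07
= 2330 * (5.807353 - 1) / 0.07
= 160016.1759


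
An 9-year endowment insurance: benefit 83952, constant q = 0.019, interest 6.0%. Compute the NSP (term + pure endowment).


Term component = 10134.9741
Pure endowment = 9_p_x * v^9 * benefit = 0.841436 * 0.591898 * 83952 = 41811.8444
NSP = 51946.8186


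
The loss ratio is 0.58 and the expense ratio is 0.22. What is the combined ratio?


Combined ratio = loss ratio + expense ratio
= 0.58 + 0.22
= 0.8


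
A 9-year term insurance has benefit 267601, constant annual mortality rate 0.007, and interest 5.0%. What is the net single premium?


NSP = benefit * sum_{k=0}^{n-1} k_p_x * q * v^(k+1)
With constant q=0.007, v=0.952381
Sum = 0.048494
NSP = 267601 * 0.048494
= 12977.1421


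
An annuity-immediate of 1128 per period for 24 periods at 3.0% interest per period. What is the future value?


FV = PMT * ((1+i)^n - 1) / i
= 1128 * ((1.03)^24 - 1) / 0.03
= 1128 * (2.032794 - 1) / 0.03
= 38833.0584


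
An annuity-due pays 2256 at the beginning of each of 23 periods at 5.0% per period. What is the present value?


PV_due = PMT * (1-(1+i)^(-n))/i * (1+i)
PV_immediate = 30430.2227
PV_due = 30430.2227 * 1.05
= 31951.7338


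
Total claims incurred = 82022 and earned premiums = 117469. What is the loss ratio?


Loss ratio = claims / premiums
= 82022 / 117469
= 0.6982


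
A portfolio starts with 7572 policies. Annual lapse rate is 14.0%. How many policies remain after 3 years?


remaining = initial * (1 - lapse)^years
= 7572 * (1 - 0.14)^3
= 7572 * 0.636056
= 4816.216


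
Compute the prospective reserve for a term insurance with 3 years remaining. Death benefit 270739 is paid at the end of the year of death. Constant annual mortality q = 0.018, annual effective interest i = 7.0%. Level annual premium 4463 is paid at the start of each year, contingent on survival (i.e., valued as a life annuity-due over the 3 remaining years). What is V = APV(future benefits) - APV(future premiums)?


v = 1/(1+i) = 0.934579
APV(future benefits) per unit = sum_{k=0}^{2} k_p_x * q * v^(k+1) = 0.04643
APV(future benefits) = 270739 * 0.04643 = 12570.5456
Life annuity-due factor ä_{x:3} = sum_{k=0}^{2} k_p_x * v^k = 2.760035
APV(future premiums) = 4463 * 2.760035 = 12318.0359
V = 12570.5456 - 12318.0359
= 252.5097


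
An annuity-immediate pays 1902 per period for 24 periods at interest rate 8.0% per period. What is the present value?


PV = PMT * (1 - (1+i)^(-n)) / i
= 1902 * (1 - (1+0.08)^(-24)) / 0.08
= 1902 * (1 - 0.157699) / 0.08
= 1902 * 10.528758
= 20025.6983


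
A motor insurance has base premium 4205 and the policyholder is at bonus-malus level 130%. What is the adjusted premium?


adjusted = base * BM_level / 100
= 4205 * 130 / 100
= 4205 * 1.3
= 5466.5


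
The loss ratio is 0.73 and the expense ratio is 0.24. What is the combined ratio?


Combined ratio = loss ratio + expense ratio
= 0.73 + 0.24
= 0.97


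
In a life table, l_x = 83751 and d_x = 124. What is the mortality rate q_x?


q_x = d_x / l_x
= 124 / 83751
= 0.0015


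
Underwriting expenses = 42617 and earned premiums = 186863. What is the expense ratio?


Expense ratio = expenses / premiums
= 42617 / 186863
= 0.2281


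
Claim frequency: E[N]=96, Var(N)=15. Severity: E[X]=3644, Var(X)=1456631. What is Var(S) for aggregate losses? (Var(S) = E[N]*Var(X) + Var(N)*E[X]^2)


Var(S) = E[N]*Var(X) + Var(N)*E[X]^2
= 96*1456631 + 15*3644^2
= 139836576 + 199181040
= 3.3902e+08


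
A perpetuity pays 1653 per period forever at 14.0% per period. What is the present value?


PV = PMT / i
= 1653 / 0.14
= 11807.1429


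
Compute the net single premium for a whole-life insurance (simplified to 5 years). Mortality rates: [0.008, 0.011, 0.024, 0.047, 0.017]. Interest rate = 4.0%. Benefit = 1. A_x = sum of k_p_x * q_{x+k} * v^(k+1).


v = 0.961538
Year 0: k_p_x=1.0, q=0.008, term=0.007692
Year 1: k_p_x=0.992, q=0.011, term=0.010089
Year 2: k_p_x=0.981088, q=0.024, term=0.020932
Year 3: k_p_x=0.957542, q=0.047, term=0.03847
Year 4: k_p_x=0.912537, q=0.017, term=0.012751
A_x = 0.0899


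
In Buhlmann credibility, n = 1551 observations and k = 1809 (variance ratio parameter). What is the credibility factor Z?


Z = n / (n + k)
= 1551 / (1551 + 1809)
= 1551 / 3360
= 0.4616


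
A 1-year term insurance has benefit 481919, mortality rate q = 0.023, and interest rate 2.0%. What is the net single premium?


NSP = benefit * q * v
v = 1/(1+i) = 0.980392
NSP = 481919 * 0.023 * 0.980392
= 10866.801


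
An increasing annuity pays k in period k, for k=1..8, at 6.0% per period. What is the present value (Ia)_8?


(Ia)_n = sum_{k=1}^{n} k * v^k, v = 1/(1+i)
v = 0.943396
Sum computed term by term:
(Ia)_8 = 26.0514


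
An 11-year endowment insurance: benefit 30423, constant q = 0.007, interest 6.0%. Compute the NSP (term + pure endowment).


Term component = 1628.6266
Pure endowment = 11_p_x * v^11 * benefit = 0.925639 * 0.526788 * 30423 = 14834.7166
NSP = 16463.3432


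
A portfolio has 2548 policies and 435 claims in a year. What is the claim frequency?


frequency = claims / policies
= 435 / 2548
= 0.1707


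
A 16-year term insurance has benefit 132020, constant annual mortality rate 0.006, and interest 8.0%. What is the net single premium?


NSP = benefit * sum_{k=0}^{n-1} k_p_x * q * v^(k+1)
With constant q=0.006, v=0.925926
Sum = 0.051272
NSP = 132020 * 0.051272
= 6768.9848


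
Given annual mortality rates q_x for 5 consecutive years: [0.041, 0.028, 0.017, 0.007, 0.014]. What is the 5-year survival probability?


p_k = 1 - q_k for each year
Survival = product of (1 - q_k)
= 0.959 * 0.972 * 0.983 * 0.993 * 0.986
= 0.8971


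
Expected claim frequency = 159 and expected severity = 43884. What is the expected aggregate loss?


E[S] = E[N] * E[X]
= 159 * 43884
= 6.9776e+06


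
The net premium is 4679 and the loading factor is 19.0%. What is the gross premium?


Gross = net * (1 + loading)
= 4679 * (1 + 0.19)
= 4679 * 1.19
= 5568.01


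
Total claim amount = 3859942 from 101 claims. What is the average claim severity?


severity = total / number
= 3859942 / 101
= 38217.2475


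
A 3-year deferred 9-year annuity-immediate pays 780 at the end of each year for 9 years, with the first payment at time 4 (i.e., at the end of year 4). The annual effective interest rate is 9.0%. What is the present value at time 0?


PV at time 3 of the 9-year annuity-immediate:
a_n = 780 * (1-(1+0.09)^(-9))/0.09 = 4676.2926
Discount back 3 years to time 0:
PV = 4676.2926 * (1+0.09)^(-3)
= 4676.2926 * 0.772183
= 3610.9559


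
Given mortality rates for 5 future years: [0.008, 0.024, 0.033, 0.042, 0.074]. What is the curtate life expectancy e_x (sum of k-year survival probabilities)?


e_x = sum_{k=1}^{n} k_p_x
k_p_x values:
  1_p_x = 0.992
  2_p_x = 0.968192
  3_p_x = 0.936242
  4_p_x = 0.89692
  5_p_x = 0.830547
e_x = 4.6239


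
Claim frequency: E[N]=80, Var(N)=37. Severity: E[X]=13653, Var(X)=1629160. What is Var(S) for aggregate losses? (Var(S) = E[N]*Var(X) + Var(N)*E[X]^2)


Var(S) = E[N]*Var(X) + Var(N)*E[X]^2
= 80*1629160 + 37*13653^2
= 130332800 + 6896963133
= 7.0273e+09


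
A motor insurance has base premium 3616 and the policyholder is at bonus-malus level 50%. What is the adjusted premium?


adjusted = base * BM_level / 100
= 3616 * 50 / 100
= 3616 * 0.5
= 1808.0


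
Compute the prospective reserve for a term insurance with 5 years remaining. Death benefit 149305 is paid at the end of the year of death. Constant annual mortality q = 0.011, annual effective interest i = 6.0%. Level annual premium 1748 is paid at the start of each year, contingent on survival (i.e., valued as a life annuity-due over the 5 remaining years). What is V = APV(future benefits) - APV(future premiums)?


v = 1/(1+i) = 0.943396
APV(future benefits) per unit = sum_{k=0}^{4} k_p_x * q * v^(k+1) = 0.045386
APV(future benefits) = 149305 * 0.045386 = 6776.3737
Life annuity-due factor ä_{x:5} = sum_{k=0}^{4} k_p_x * v^k = 4.373571
APV(future premiums) = 1748 * 4.373571 = 7645.0021
V = 6776.3737 - 7645.0021
= -868.6283


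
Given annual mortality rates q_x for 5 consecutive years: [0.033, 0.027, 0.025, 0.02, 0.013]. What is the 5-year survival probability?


p_k = 1 - q_k for each year
Survival = product of (1 - q_k)
= 0.967 * 0.973 * 0.975 * 0.98 * 0.987
= 0.8873


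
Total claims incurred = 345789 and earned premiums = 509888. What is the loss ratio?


Loss ratio = claims / premiums
= 345789 / 509888
= 0.6782


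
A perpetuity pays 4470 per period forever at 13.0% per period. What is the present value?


PV = PMT / i
= 4470 / 0.13
= 34384.6154


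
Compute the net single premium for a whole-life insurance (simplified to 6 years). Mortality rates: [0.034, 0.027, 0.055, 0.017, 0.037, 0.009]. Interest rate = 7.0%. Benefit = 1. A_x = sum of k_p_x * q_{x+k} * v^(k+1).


v = 0.934579
Year 0: k_p_x=1.0, q=0.034, term=0.031776
Year 1: k_p_x=0.966, q=0.027, term=0.022781
Year 2: k_p_x=0.939918, q=0.055, term=0.042199
Year 3: k_p_x=0.888223, q=0.017, term=0.01152
Year 4: k_p_x=0.873123, q=0.037, term=0.023033
Year 5: k_p_x=0.840817, q=0.009, term=0.005042
A_x = 0.1364


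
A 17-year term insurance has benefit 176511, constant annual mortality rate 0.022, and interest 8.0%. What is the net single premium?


NSP = benefit * sum_{k=0}^{n-1} k_p_x * q * v^(k+1)
With constant q=0.022, v=0.925926
Sum = 0.175749
NSP = 176511 * 0.175749
= 31021.6192


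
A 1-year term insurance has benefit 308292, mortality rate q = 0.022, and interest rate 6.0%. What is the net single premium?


NSP = benefit * q * v
v = 1/(1+i) = 0.943396
NSP = 308292 * 0.022 * 0.943396
= 6398.5132


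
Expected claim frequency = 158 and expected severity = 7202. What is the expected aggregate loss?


E[S] = E[N] * E[X]
= 158 * 7202
= 1.1379e+06


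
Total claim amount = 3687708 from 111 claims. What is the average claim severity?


severity = total / number
= 3687708 / 111
= 33222.5946


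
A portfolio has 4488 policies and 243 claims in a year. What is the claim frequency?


frequency = claims / policies
= 243 / 4488
= 0.0541


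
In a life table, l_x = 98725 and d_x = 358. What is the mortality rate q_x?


q_x = d_x / l_x
= 358 / 98725
= 0.0036


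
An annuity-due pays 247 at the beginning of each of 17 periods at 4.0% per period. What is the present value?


PV_due = PMT * (1-(1+i)^(-n))/i * (1+i)
PV_immediate = 3004.9202
PV_due = 3004.9202 * 1.04
= 3125.117


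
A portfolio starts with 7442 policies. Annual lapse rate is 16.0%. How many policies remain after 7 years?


remaining = initial * (1 - lapse)^years
= 7442 * (1 - 0.16)^7
= 7442 * 0.29509
= 2196.0624


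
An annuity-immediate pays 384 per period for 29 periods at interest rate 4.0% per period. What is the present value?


PV = PMT * (1 - (1+i)^(-n)) / i
= 384 * (1 - (1+0.04)^(-29)) / 0.04
= 384 * (1 - 0.320651) / 0.04
= 384 * 16.983715
= 6521.7464


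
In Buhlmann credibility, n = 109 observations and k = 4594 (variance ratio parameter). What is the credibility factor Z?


Z = n / (n + k)
= 109 / (109 + 4594)
= 109 / 4703
= 0.0232


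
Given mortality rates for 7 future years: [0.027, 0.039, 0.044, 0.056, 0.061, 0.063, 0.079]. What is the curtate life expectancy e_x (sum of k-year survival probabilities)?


e_x = sum_{k=1}^{n} k_p_x
k_p_x values:
  1_p_x = 0.973
  2_p_x = 0.935053
  3_p_x = 0.893911
  4_p_x = 0.843852
  5_p_x = 0.792377
  6_p_x = 0.742457
  7_p_x = 0.683803
e_x = 5.8645


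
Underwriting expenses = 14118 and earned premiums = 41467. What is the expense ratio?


Expense ratio = expenses / premiums
= 14118 / 41467
= 0.3405


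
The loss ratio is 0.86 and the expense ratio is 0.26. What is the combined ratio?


Combined ratio = loss ratio + expense ratio
= 0.86 + 0.26
= 1.12


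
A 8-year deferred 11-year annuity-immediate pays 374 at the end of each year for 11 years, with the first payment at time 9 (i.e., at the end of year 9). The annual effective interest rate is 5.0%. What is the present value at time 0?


PV at time 8 of the 11-year annuity-immediate:
a_n = 374 * (1-(1+0.05)^(-11))/0.05 = 3106.5989
Discount back 8 years to time 0:
PV = 3106.5989 * (1+0.05)^(-8)
= 3106.5989 * 0.676839
= 2102.6684


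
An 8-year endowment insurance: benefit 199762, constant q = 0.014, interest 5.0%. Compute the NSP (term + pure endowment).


Term component = 17276.17
Pure endowment = 8_p_x * v^8 * benefit = 0.893337 * 0.676839 * 199762 = 120785.2227
NSP = 138061.3928


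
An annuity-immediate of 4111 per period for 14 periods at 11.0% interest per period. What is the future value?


FV = PMT * ((1+i)^n - 1) / i
= 4111 * ((1.11)^14 - 1) / 0.11
= 4111 * (4.310441 - 1) / 0.11
= 123720.2079


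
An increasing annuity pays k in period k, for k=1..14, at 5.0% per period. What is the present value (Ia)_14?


(Ia)_n = sum_{k=1}^{n} k * v^k, v = 1/(1+i)
v = 0.952381
Sum computed term by term:
(Ia)_14 = 66.4524


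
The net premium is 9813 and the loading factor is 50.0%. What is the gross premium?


Gross = net * (1 + loading)
= 9813 * (1 + 0.5)
= 9813 * 1.5
= 14719.5


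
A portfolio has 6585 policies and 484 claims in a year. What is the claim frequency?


frequency = claims / policies
= 484 / 6585
= 0.0735


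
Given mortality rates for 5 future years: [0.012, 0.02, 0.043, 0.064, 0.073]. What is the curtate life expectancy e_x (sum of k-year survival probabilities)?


e_x = sum_{k=1}^{n} k_p_x
k_p_x values:
  1_p_x = 0.988
  2_p_x = 0.96824
  3_p_x = 0.926606
  4_p_x = 0.867303
  5_p_x = 0.80399
e_x = 4.5541


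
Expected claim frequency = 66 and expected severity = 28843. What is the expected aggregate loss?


E[S] = E[N] * E[X]
= 66 * 28843
= 1.9036e+06


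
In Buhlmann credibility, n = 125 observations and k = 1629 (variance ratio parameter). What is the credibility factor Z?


Z = n / (n + k)
= 125 / (125 + 1629)
= 125 / 1754
= 0.0713


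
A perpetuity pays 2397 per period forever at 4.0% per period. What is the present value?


PV = PMT / i
= 2397 / 0.04
= 59925.0


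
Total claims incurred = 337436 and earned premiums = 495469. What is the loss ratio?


Loss ratio = claims / premiums
= 337436 / 495469
= 0.681


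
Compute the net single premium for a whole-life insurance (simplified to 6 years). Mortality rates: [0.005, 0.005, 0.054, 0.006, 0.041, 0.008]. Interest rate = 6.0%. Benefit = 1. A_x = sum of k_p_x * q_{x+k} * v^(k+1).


v = 0.943396
Year 0: k_p_x=1.0, q=0.005, term=0.004717
Year 1: k_p_x=0.995, q=0.005, term=0.004428
Year 2: k_p_x=0.990025, q=0.054, term=0.044887
Year 3: k_p_x=0.936564, q=0.006, term=0.004451
Year 4: k_p_x=0.930944, q=0.041, term=0.028522
Year 5: k_p_x=0.892776, q=0.008, term=0.005035
A_x = 0.092


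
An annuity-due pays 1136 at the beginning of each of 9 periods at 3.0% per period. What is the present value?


PV_due = PMT * (1-(1+i)^(-n))/i * (1+i)
PV_immediate = 8845.0197
PV_due = 8845.0197 * 1.03
= 9110.3703


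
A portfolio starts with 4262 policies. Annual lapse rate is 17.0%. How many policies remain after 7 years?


remaining = initial * (1 - lapse)^years
= 4262 * (1 - 0.17)^7
= 4262 * 0.271361
= 1156.5385


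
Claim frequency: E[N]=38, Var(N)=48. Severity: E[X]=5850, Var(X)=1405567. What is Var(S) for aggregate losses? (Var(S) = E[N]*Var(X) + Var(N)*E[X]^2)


Var(S) = E[N]*Var(X) + Var(N)*E[X]^2
= 38*1405567 + 48*5850^2
= 53411546 + 1642680000
= 1.6961e+09


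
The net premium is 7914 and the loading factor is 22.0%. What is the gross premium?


Gross = net * (1 + loading)
= 7914 * (1 + 0.22)
= 7914 * 1.22
= 9655.08


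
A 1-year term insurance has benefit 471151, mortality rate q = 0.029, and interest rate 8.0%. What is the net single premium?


NSP = benefit * q * v
v = 1/(1+i) = 0.925926
NSP = 471151 * 0.029 * 0.925926
= 12651.2769


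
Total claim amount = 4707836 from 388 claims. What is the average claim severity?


severity = total / number
= 4707836 / 388
= 12133.5979


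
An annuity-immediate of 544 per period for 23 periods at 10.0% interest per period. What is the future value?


FV = PMT * ((1+i)^n - 1) / i
= 544 * ((1.1)^23 - 1) / 0.1
= 544 * (8.954302 - 1) / 0.1
= 43271.4052


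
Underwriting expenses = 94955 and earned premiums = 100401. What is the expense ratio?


Expense ratio = expenses / premiums
= 94955 / 100401
= 0.9458


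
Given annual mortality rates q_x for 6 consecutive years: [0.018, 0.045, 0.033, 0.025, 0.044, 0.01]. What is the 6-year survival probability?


p_k = 1 - q_k for each year
Survival = product of (1 - q_k)
= 0.982 * 0.955 * 0.967 * 0.975 * 0.956 * 0.99
= 0.8368


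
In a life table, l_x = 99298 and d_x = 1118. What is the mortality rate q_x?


q_x = d_x / l_x
= 1118 / 99298
= 0.0113


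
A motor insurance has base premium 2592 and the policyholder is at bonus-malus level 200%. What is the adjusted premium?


adjusted = base * BM_level / 100
= 2592 * 200 / 100
= 2592 * 2.0
= 5184.0


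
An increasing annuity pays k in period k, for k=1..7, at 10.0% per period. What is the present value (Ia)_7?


(Ia)_n = sum_{k=1}^{n} k * v^k, v = 1/(1+i)
v = 0.909091
Sum computed term by term:
(Ia)_7 = 17.6315


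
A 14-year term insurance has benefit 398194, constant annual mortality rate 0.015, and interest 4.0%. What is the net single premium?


NSP = benefit * sum_{k=0}^{n-1} k_p_x * q * v^(k+1)
With constant q=0.015, v=0.961538
Sum = 0.145269
NSP = 398194 * 0.145269
= 57845.1253


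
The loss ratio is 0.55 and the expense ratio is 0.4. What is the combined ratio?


Combined ratio = loss ratio + expense ratio
= 0.55 + 0.4
= 0.95


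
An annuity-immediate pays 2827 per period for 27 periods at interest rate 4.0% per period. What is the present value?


PV = PMT * (1 - (1+i)^(-n)) / i
= 2827 * (1 - (1+0.04)^(-27)) / 0.04
= 2827 * (1 - 0.346817) / 0.04
= 2827 * 16.329586
= 46163.7389


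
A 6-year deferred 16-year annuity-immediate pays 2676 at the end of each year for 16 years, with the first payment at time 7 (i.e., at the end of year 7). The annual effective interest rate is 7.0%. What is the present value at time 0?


PV at time 6 of the 16-year annuity-immediate:
a_n = 2676 * (1-(1+0.07)^(-16))/0.07 = 25279.2317
Discount back 6 years to time 0:
PV = 25279.2317 * (1+0.07)^(-6)
= 25279.2317 * 0.666342
= 16844.6194


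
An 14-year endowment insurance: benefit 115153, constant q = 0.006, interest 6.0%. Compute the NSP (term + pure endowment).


Term component = 6212.374
Pure endowment = 14_p_x * v^14 * benefit = 0.919199 * 0.442301 * 115153 = 46816.8861
NSP = 53029.2601


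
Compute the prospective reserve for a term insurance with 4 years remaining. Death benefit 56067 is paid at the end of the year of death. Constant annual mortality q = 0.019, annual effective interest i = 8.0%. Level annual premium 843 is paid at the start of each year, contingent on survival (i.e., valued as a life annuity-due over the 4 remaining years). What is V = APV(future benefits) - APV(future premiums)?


v = 1/(1+i) = 0.925926
APV(future benefits) per unit = sum_{k=0}^{3} k_p_x * q * v^(k+1) = 0.061272
APV(future benefits) = 56067 * 0.061272 = 3435.3485
Life annuity-due factor ä_{x:4} = sum_{k=0}^{3} k_p_x * v^k = 3.482841
APV(future premiums) = 843 * 3.482841 = 2936.0348
V = 3435.3485 - 2936.0348
= 499.3136


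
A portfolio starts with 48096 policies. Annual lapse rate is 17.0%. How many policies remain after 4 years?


remaining = initial * (1 - lapse)^years
= 48096 * (1 - 0.17)^4
= 48096 * 0.474583
= 22825.5541


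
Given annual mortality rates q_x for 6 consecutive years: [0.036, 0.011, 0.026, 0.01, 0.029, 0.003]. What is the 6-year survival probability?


p_k = 1 - q_k for each year
Survival = product of (1 - q_k)
= 0.964 * 0.989 * 0.974 * 0.99 * 0.971 * 0.997
= 0.89


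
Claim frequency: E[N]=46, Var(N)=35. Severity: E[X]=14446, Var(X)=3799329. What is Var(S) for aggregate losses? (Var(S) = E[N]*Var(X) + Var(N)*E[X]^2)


Var(S) = E[N]*Var(X) + Var(N)*E[X]^2
= 46*3799329 + 35*14446^2
= 174769134 + 7304042060
= 7.4788e+09


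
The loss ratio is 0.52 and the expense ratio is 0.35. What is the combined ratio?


Combined ratio = loss ratio + expense ratio
= 0.52 + 0.35
= 0.87


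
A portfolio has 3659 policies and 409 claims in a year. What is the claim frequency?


frequency = claims / policies
= 409 / 3659
= 0.1118


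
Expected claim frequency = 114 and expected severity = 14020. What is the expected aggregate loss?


E[S] = E[N] * E[X]
= 114 * 14020
= 1.5983e+06


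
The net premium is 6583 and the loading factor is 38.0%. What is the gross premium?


Gross = net * (1 + loading)
= 6583 * (1 + 0.38)
= 6583 * 1.38
= 9084.54


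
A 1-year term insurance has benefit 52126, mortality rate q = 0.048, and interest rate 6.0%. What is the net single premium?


NSP = benefit * q * v
v = 1/(1+i) = 0.943396
NSP = 52126 * 0.048 * 0.943396
= 2360.4226


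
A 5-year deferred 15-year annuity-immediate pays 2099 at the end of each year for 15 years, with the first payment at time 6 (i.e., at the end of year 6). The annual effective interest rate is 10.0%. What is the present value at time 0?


PV at time 5 of the 15-year annuity-immediate:
a_n = 2099 * (1-(1+0.1)^(-15))/0.1 = 15965.1609
Discount back 5 years to time 0:
PV = 15965.1609 * (1+0.1)^(-5)
= 15965.1609 * 0.620921
= 9913.1088


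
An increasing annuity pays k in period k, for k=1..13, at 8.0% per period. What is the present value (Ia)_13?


(Ia)_n = sum_{k=1}^{n} k * v^k, v = 1/(1+i)
v = 0.925926
Sum computed term by term:
(Ia)_13 = 46.9501


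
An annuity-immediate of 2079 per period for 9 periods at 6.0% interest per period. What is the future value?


FV = PMT * ((1+i)^n - 1) / i
= 2079 * ((1.06)^9 - 1) / 0.06
= 2079 * (1.689479 - 1) / 0.06
= 23890.4459


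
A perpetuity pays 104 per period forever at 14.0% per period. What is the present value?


PV = PMT / i
= 104 / 0.14
= 742.8571


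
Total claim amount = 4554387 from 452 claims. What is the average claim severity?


severity = total / number
= 4554387 / 452
= 10076.0774


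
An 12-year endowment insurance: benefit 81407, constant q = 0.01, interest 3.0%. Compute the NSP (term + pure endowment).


Term component = 7699.2194
Pure endowment = 12_p_x * v^12 * benefit = 0.886385 * 0.70138 * 81407 = 50610.1226
NSP = 58309.3419


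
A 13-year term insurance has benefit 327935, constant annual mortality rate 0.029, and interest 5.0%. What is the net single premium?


NSP = benefit * sum_{k=0}^{n-1} k_p_x * q * v^(k+1)
With constant q=0.029, v=0.952381
Sum = 0.2343
NSP = 327935 * 0.2343
= 76835.2517


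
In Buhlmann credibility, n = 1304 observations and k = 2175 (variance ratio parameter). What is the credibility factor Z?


Z = n / (n + k)
= 1304 / (1304 + 2175)
= 1304 / 3479
= 0.3748


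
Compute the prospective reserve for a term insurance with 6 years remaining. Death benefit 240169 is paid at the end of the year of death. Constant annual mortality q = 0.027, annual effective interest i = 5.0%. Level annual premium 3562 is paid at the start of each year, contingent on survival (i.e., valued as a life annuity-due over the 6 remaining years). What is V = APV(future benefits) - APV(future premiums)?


v = 1/(1+i) = 0.952381
APV(future benefits) per unit = sum_{k=0}^{5} k_p_x * q * v^(k+1) = 0.128618
APV(future benefits) = 240169 * 0.128618 = 30890.0582
Life annuity-due factor ä_{x:6} = sum_{k=0}^{5} k_p_x * v^k = 5.001811
APV(future premiums) = 3562 * 5.001811 = 17816.4522
V = 30890.0582 - 17816.4522
= 13073.606


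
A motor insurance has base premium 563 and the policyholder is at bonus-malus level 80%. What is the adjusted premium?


adjusted = base * BM_level / 100
= 563 * 80 / 100
= 563 * 0.8
= 450.4


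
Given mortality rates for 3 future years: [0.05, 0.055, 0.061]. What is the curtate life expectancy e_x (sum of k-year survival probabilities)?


e_x = sum_{k=1}^{n} k_p_x
k_p_x values:
  1_p_x = 0.95
  2_p_x = 0.89775
  3_p_x = 0.842987
e_x = 2.6907


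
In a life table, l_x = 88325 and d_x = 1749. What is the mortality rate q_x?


q_x = d_x / l_x
= 1749 / 88325
= 0.0198


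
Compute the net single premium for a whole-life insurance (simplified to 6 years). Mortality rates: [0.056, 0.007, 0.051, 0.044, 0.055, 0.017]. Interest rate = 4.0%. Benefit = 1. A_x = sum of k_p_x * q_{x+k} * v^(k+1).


v = 0.961538
Year 0: k_p_x=1.0, q=0.056, term=0.053846
Year 1: k_p_x=0.944, q=0.007, term=0.006109
Year 2: k_p_x=0.937392, q=0.051, term=0.0425
Year 3: k_p_x=0.889585, q=0.044, term=0.033459
Year 4: k_p_x=0.850443, q=0.055, term=0.038445
Year 5: k_p_x=0.803669, q=0.017, term=0.010798
A_x = 0.1852


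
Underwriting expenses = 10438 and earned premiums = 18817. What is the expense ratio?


Expense ratio = expenses / premiums
= 10438 / 18817
= 0.5547


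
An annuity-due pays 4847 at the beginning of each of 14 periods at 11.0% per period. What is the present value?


PV_due = PMT * (1-(1+i)^(-n))/i * (1+i)
PV_immediate = 33841.1008
PV_due = 33841.1008 * 1.11
= 37563.6219


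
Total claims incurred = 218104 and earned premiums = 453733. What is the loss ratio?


Loss ratio = claims / premiums
= 218104 / 453733
= 0.4807


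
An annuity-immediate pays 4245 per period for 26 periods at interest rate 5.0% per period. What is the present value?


PV = PMT * (1 - (1+i)^(-n)) / i
= 4245 * (1 - (1+0.05)^(-26)) / 0.05
= 4245 * (1 - 0.281241) / 0.05
= 4245 * 14.375185
= 61022.6616


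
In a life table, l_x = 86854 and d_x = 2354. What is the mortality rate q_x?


q_x = d_x / l_x
= 2354 / 86854
= 0.0271


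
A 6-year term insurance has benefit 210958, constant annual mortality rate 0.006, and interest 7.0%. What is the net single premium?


NSP = benefit * sum_{k=0}^{n-1} k_p_x * q * v^(k+1)
With constant q=0.006, v=0.934579
Sum = 0.028207
NSP = 210958 * 0.028207
= 5950.5001


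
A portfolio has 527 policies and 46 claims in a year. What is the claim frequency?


frequency = claims / policies
= 46 / 527
= 0.0873


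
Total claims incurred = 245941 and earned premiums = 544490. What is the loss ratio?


Loss ratio = claims / premiums
= 245941 / 544490
= 0.4517


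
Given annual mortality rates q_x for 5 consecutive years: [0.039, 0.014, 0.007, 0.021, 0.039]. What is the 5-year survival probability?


p_k = 1 - q_k for each year
Survival = product of (1 - q_k)
= 0.961 * 0.986 * 0.993 * 0.979 * 0.961
= 0.8852


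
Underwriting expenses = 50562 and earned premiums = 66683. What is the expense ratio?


Expense ratio = expenses / premiums
= 50562 / 66683
= 0.7582


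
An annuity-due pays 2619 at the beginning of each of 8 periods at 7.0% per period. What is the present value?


PV_due = PMT * (1-(1+i)^(-n))/i * (1+i)
PV_immediate = 15638.8308
PV_due = 15638.8308 * 1.07
= 16733.5489


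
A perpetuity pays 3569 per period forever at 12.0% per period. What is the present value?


PV = PMT / i
= 3569 / 0.12
= 29741.6667


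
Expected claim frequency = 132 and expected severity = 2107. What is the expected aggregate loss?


E[S] = E[N] * E[X]
= 132 * 2107
= 278124


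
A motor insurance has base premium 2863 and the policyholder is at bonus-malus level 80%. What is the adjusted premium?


adjusted = base * BM_level / 100
= 2863 * 80 / 100
= 2863 * 0.8
= 2290.4


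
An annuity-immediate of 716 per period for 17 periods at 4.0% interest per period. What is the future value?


FV = PMT * ((1+i)^n - 1) / i
= 716 * ((1.04)^17 - 1) / 0.04
= 716 * (1.9479 - 1) / 0.04
= 16967.4189
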